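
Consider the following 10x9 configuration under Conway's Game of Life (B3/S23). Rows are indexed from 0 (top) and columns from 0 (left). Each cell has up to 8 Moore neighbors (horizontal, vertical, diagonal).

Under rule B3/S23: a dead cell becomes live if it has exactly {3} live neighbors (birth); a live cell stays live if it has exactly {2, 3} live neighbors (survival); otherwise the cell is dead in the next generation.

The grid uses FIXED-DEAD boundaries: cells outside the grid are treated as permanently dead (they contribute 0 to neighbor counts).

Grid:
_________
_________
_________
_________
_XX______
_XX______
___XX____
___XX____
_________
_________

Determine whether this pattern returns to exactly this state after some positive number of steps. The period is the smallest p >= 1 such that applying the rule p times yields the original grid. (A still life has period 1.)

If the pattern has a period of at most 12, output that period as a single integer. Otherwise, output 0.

Simulating and comparing each generation to the original:
Gen 0 (original, given above): 8 live cells
Gen 1: 6 live cells, differs from original
Gen 2: 8 live cells, MATCHES original -> period = 2

Answer: 2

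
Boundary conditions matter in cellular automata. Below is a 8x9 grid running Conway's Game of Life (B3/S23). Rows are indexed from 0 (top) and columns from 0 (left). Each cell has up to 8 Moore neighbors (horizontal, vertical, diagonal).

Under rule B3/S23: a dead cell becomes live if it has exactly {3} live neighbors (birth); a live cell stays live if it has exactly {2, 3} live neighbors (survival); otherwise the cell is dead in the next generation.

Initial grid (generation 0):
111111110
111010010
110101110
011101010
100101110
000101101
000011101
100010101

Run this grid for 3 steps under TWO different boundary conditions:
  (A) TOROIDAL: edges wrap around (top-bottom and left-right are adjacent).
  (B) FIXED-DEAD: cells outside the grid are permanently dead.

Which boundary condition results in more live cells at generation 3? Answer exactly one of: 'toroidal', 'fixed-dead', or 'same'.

Answer: fixed-dead

Derivation:
Under TOROIDAL boundary, generation 3:
000000000
000000000
000000000
111010000
010001001
000000010
111110001
000000000
Population = 14

Under FIXED-DEAD boundary, generation 3:
000001110
000001001
000100011
000010000
001001000
001001100
000110011
000000000
Population = 18

Comparison: toroidal=14, fixed-dead=18 -> fixed-dead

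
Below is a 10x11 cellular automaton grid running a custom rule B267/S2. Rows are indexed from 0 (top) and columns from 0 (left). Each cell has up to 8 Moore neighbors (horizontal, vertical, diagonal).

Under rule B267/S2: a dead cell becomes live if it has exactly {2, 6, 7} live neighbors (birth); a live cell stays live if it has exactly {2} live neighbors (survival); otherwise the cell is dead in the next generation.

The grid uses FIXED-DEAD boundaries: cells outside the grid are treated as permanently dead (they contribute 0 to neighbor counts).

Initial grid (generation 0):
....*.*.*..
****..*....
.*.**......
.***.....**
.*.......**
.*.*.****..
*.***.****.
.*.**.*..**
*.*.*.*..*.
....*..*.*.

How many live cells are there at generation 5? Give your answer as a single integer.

Simulating step by step:
Generation 0 (given above): 47 live cells
Generation 1: 16 live cells
*..........
*..........
.....*...**
........*..
..*..*.....
...........
*....*.....
.....*.....
..*...*....
.*....*...*
Generation 2: 25 live cells
.*.........
.*.......**
........**.
....***...*
...........
.*..***....
....*.*....
.*..**.....
.*....**...
..*..*.*...
Generation 3: 38 live cells
*.*......**
*.*.......*
....*.***..
.....*.**..
...*.*.*...
...**.**...
***..*.*...
*.***......
**.*...**..
.*.....**..
Generation 4: 26 live cells
...*.....**
.....**...*
.*.*.......
...*..*..*.
..**..*....
*..........
*..*...**..
.*...*.....
......*..*.
.*....*..*.
Generation 5: 41 live cells
....***..**
...*......*
.......*.**
.*...*.*...
.*****.*...
....*.*.*..
*.*.*.*....
*.*.*....*.
***...***.*
.....*.**.*
Population at generation 5: 41

Answer: 41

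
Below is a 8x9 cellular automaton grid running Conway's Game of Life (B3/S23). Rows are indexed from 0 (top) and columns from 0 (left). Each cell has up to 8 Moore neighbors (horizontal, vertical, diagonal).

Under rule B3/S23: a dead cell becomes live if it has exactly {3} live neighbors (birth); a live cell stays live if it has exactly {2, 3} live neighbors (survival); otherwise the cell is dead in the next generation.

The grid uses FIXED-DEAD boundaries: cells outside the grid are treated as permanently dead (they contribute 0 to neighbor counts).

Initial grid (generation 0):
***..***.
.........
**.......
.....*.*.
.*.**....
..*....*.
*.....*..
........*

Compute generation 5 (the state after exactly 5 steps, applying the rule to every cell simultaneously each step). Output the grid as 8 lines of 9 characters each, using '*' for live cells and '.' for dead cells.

Answer: .........
..***....
.*..*....
**.***...
*.*..*...
.*****...
..*.*....
.........

Derivation:
Simulating step by step:
Generation 0 (given above): 18 live cells
Generation 1: 16 live cells
.*....*..
..*...*..
.........
***.*....
..***.*..
.***.....
.......*.
.........
Generation 2: 12 live cells
.........
.........
..**.....
.**.**...
*...**...
.*..*....
..*......
.........
Generation 3: 13 live cells
.........
.........
.****....
.**..*...
*.*......
.*.***...
.........
.........
Generation 4: 14 live cells
.........
..**.....
.*.**....
*...*....
*....*...
.****....
....*....
.........
Generation 5: 20 live cells
(generation 5 grid is the final answer)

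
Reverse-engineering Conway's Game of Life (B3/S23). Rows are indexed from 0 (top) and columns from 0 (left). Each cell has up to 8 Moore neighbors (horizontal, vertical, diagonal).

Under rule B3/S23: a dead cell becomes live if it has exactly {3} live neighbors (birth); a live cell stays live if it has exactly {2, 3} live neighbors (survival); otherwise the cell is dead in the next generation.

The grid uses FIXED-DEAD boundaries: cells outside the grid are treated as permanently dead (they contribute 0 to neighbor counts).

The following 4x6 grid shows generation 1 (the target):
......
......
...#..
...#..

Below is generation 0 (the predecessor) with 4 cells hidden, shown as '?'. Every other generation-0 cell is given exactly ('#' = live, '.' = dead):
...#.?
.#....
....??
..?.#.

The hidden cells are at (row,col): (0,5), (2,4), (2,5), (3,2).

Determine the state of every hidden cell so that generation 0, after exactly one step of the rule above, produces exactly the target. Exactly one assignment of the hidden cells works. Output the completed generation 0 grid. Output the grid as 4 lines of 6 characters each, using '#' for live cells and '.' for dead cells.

Answer: ...#..
.#....
....#.
..#.#.

Derivation:
Hidden generation-0 cells (in order): (0,5), (2,4), (2,5), (3,2).
A hidden cell only influences target cells in its own 3x3 neighborhood. Try each of the 2^4 = 16 assignments, step the completed generation 0 forward once under B3/S23, and compare with the target:
  (0,5)=. (2,4)=. (2,5)=. (3,2)=. -> step gives (2,3)='.' but target has '#' -> reject
  (0,5)=. (2,4)=. (2,5)=. (3,2)=# -> step gives (2,3)='.' but target has '#' -> reject
  (0,5)=. (2,4)=. (2,5)=# (3,2)=. -> step gives (2,3)='.' but target has '#' -> reject
  (0,5)=. (2,4)=. (2,5)=# (3,2)=# -> step gives (2,3)='.' but target has '#' -> reject
  (0,5)=. (2,4)=# (2,5)=. (3,2)=. -> step gives (2,3)='.' but target has '#' -> reject
  (0,5)=. (2,4)=# (2,5)=. (3,2)=# -> step reproduces the target at every cell -> ACCEPT
  (0,5)=. (2,4)=# (2,5)=# (3,2)=. -> step gives (1,4)='#' but target has '.' -> reject
  (0,5)=. (2,4)=# (2,5)=# (3,2)=# -> step gives (1,4)='#' but target has '.' -> reject
  (0,5)=# (2,4)=. (2,5)=. (3,2)=. -> step gives (2,3)='.' but target has '#' -> reject
  (0,5)=# (2,4)=. (2,5)=. (3,2)=# -> step gives (2,3)='.' but target has '#' -> reject
  (0,5)=# (2,4)=. (2,5)=# (3,2)=. -> step gives (1,4)='#' but target has '.' -> reject
  (0,5)=# (2,4)=. (2,5)=# (3,2)=# -> step gives (1,4)='#' but target has '.' -> reject
  (0,5)=# (2,4)=# (2,5)=. (3,2)=. -> step gives (1,4)='#' but target has '.' -> reject
  (0,5)=# (2,4)=# (2,5)=. (3,2)=# -> step gives (1,4)='#' but target has '.' -> reject
  (0,5)=# (2,4)=# (2,5)=# (3,2)=. -> step gives (1,5)='#' but target has '.' -> reject
  (0,5)=# (2,4)=# (2,5)=# (3,2)=# -> step gives (1,5)='#' but target has '.' -> reject
Unique solution: (0,5)=dead, (2,4)=live, (2,5)=dead, (3,2)=live.
Check: live-neighbor counts of every cell in the completed generation 0:
112010
102221
122312
010312
Applying B3/S23 to generation 0 with these counts gives:
......
......
...#..
...#..
which matches the target exactly.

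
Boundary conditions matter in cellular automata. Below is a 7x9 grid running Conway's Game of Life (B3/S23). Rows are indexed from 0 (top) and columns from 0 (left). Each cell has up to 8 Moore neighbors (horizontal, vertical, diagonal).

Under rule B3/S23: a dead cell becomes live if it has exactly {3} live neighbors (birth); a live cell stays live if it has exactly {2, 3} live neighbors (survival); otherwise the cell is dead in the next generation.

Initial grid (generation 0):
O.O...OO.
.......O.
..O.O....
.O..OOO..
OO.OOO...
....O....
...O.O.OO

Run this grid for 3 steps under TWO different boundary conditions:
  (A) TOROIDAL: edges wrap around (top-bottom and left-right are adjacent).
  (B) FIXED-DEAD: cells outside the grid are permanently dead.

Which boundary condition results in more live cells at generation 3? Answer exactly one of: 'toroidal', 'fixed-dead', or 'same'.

Under TOROIDAL boundary, generation 3:
O........
O......OO
OO......O
O.O.....O
....O....
...O....O
OOOO...OO
Population = 19

Under FIXED-DEAD boundary, generation 3:
...O.....
.OO.O.OO.
OO....OO.
O.O......
.O.O...O.
....OO...
.........
Population = 17

Comparison: toroidal=19, fixed-dead=17 -> toroidal

Answer: toroidal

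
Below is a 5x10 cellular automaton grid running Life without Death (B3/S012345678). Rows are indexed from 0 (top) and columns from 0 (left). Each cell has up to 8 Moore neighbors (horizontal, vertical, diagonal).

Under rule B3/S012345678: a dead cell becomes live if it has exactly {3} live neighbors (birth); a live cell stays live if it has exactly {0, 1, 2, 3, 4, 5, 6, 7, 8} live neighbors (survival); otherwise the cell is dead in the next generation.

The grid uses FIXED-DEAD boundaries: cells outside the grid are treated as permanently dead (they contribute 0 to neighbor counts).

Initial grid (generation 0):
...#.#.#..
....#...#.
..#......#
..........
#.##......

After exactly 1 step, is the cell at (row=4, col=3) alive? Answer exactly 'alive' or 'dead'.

Simulating step by step:
Generation 0 (given above): 10 live cells
Generation 1: 15 live cells
...###.#..
...##...#.
..#......#
.###......
#.##......

Cell (4,3) at generation 1: 1 -> alive

Answer: alive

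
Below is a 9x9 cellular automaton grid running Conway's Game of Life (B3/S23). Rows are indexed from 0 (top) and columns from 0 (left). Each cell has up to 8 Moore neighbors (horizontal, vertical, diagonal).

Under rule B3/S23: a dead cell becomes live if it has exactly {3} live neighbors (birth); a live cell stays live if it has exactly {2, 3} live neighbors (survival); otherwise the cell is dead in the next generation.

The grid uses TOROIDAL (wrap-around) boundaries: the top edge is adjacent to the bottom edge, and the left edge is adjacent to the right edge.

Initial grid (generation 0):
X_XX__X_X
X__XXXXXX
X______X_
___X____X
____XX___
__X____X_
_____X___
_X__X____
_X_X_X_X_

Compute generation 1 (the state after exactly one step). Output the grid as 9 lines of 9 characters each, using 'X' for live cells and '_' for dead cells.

Simulating step by step:
Generation 0 (given above): 27 live cells
Generation 1: 24 live cells
(generation 1 grid is the final answer)

Answer: _________
__XXXX___
X__X_X___
____X___X
___XX____
____XXX__
_________
__X_XXX__
_X_X_XXXX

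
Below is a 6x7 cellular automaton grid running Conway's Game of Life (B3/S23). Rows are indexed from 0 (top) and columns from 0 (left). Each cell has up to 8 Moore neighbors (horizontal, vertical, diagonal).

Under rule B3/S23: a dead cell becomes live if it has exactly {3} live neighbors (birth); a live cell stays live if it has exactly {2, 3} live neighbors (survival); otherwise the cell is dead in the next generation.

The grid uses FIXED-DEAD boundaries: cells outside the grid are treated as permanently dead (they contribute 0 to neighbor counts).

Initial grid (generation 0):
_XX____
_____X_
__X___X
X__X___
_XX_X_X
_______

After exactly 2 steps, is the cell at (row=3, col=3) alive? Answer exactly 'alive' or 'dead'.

Simulating step by step:
Generation 0 (given above): 11 live cells
Generation 1: 7 live cells
_______
_XX____
_______
___X_X_
_XXX___
_______
Generation 2: 7 live cells
_______
_______
__X____
___XX__
__XXX__
__X____

Cell (3,3) at generation 2: 1 -> alive

Answer: alive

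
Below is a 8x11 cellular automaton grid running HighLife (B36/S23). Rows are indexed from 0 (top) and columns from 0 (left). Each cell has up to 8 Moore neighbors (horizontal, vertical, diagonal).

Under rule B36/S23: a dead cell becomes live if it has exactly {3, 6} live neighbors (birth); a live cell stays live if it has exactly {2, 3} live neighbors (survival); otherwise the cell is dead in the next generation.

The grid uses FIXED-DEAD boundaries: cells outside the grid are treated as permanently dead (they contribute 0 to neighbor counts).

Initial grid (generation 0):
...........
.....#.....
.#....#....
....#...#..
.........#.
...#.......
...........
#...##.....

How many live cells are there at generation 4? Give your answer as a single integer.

Simulating step by step:
Generation 0 (given above): 10 live cells
Generation 1: 2 live cells
...........
...........
.....#.....
...........
...........
...........
....#......
...........
Generation 2: 0 live cells
...........
...........
...........
...........
...........
...........
...........
...........
Generation 3: 0 live cells
...........
...........
...........
...........
...........
...........
...........
...........
Generation 4: 0 live cells
...........
...........
...........
...........
...........
...........
...........
...........
Population at generation 4: 0

Answer: 0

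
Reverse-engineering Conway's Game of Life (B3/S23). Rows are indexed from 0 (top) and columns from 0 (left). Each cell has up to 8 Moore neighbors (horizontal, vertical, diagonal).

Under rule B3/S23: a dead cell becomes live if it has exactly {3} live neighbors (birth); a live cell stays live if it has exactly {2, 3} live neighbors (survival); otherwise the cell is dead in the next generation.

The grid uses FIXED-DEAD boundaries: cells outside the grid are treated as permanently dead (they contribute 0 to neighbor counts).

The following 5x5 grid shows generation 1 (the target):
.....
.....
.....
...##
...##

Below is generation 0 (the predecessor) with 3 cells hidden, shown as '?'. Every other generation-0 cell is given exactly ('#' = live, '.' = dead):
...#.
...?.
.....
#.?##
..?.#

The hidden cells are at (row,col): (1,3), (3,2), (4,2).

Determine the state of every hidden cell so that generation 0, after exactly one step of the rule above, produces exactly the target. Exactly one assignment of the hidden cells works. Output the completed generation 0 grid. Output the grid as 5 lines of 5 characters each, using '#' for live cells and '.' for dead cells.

Answer: ...#.
.....
.....
#..##
....#

Derivation:
Hidden generation-0 cells (in order): (1,3), (3,2), (4,2).
A hidden cell only influences target cells in its own 3x3 neighborhood. Try each of the 2^3 = 8 assignments, step the completed generation 0 forward once under B3/S23, and compare with the target:
  (1,3)=. (3,2)=. (4,2)=. -> step reproduces the target at every cell -> ACCEPT
  (1,3)=. (3,2)=. (4,2)=# -> step gives (4,3)='.' but target has '#' -> reject
  (1,3)=. (3,2)=# (4,2)=. -> step gives (2,3)='#' but target has '.' -> reject
  (1,3)=. (3,2)=# (4,2)=# -> step gives (2,3)='#' but target has '.' -> reject
  (1,3)=# (3,2)=. (4,2)=. -> step gives (2,3)='#' but target has '.' -> reject
  (1,3)=# (3,2)=. (4,2)=# -> step gives (2,3)='#' but target has '.' -> reject
  (1,3)=# (3,2)=# (4,2)=. -> step gives (2,2)='#' but target has '.' -> reject
  (1,3)=# (3,2)=# (4,2)=# -> step gives (2,2)='#' but target has '.' -> reject
Unique solution: (1,3)=dead, (3,2)=dead, (4,2)=dead.
Check: live-neighbor counts of every cell in the completed generation 0:
00101
00111
11122
01122
11132
Applying B3/S23 to generation 0 with these counts gives:
.....
.....
.....
...##
...##
which matches the target exactly.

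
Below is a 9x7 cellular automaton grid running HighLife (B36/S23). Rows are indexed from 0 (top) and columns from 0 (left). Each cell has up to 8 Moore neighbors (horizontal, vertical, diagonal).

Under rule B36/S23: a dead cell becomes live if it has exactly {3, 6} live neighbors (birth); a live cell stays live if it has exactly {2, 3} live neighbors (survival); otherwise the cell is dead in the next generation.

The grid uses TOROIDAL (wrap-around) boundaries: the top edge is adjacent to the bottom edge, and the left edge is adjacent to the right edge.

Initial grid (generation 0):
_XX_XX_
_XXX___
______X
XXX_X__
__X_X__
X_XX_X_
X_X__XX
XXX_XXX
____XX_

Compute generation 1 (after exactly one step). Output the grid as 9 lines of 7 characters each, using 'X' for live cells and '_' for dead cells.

Simulating step by step:
Generation 0 (given above): 30 live cells
Generation 1: 21 live cells
(generation 1 grid is the final answer)

Answer: _X___X_
XX_XXX_
_______
XXX__X_
XX_XXXX
X_X__X_
_______
__X____
_______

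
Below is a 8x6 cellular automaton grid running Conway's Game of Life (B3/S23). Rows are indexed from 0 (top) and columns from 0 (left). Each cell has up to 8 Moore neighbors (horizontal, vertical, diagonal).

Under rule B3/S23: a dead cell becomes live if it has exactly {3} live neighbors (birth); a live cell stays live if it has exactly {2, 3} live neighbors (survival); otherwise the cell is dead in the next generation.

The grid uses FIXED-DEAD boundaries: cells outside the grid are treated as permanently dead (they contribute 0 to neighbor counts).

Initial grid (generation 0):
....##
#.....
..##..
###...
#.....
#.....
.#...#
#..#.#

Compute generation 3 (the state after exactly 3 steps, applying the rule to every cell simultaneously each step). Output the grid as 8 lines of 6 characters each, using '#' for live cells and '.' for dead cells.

Simulating step by step:
Generation 0 (given above): 15 live cells
Generation 1: 15 live cells
......
...##.
#.##..
#.##..
#.....
##....
##..#.
....#.
Generation 2: 10 live cells
......
..###.
......
#.##..
#.#...
......
##....
......
Generation 3: 9 live cells
(generation 3 grid is the final answer)

Answer: ...#..
...#..
.#..#.
..##..
..##..
#.....
......
......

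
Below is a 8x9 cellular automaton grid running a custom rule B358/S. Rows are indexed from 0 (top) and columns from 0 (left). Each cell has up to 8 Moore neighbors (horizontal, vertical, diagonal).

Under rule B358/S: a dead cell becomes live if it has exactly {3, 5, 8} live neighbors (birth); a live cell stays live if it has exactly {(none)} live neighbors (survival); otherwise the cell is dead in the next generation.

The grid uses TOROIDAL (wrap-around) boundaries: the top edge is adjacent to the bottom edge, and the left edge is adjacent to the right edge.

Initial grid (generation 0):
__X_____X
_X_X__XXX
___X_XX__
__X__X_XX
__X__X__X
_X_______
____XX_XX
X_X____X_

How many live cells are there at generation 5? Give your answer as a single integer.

Answer: 17

Derivation:
Simulating step by step:
Generation 0 (given above): 25 live cells
Generation 1: 26 live cells
___X__XX_
X___XX___
X________
___X__X__
XX____XX_
X___XXXXX
XX____X__
_X_X__X_X
Generation 2: 21 live cells
X_X_____X
______X_X
____XX___
XX_____XX
____XX__X
_X_______
__X_XX__X
_____X_X_
Generation 3: 17 live cells
______X__
X____X_X_
______X__
______X__
XX_____X_
X__X_____
______X__
XX_XX_X__
Generation 4: 18 live cells
XX__X__XX
_________
_____X_X_
_______X_
________X
_X______X
XXXXXX___
_______X_
Generation 5: 17 live cells
_________
X_____XX_
______X__
______X_X
X______X_
X__XX____
________X
XX___XX_X
Population at generation 5: 17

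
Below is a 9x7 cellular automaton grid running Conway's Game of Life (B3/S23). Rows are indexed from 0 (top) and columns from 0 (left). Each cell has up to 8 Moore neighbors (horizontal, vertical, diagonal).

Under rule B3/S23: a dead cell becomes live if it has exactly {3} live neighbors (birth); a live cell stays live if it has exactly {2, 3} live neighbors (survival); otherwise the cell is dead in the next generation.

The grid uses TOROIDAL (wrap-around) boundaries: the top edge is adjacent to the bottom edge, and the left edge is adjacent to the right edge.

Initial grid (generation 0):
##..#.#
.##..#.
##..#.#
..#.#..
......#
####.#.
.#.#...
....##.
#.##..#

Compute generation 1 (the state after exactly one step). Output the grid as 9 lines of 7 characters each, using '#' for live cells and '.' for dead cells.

Answer: ....#..
..###..
#...#.#
.#.#..#
#...###
##.##.#
##.#.##
##..###
..##...

Derivation:
Simulating step by step:
Generation 0 (given above): 27 live cells
Generation 1: 31 live cells
(generation 1 grid is the final answer)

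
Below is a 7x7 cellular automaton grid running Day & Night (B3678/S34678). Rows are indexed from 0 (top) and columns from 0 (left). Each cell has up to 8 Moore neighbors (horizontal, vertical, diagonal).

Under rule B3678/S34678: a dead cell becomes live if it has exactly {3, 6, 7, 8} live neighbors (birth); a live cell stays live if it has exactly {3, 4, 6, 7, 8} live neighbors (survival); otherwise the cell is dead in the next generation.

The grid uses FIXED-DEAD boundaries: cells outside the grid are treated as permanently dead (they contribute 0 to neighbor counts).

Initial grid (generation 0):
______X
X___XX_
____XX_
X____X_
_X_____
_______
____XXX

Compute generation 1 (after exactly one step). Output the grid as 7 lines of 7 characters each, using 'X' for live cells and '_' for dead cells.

Simulating step by step:
Generation 0 (given above): 12 live cells
Generation 1: 9 live cells
(generation 1 grid is the final answer)

Answer: _____X_
____XXX
____XXX
____X__
_______
_____X_
_______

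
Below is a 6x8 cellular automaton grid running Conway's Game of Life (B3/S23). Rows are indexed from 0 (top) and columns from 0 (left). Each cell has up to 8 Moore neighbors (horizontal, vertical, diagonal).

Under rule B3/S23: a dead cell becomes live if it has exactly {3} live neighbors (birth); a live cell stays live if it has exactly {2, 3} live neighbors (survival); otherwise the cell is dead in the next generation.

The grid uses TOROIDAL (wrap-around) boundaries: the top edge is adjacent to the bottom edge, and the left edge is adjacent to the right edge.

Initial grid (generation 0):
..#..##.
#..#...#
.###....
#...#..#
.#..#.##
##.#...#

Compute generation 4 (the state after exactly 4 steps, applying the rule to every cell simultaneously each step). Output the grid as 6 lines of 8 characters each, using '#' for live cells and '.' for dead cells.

Answer: .##..###
.##...##
.##...##
###...##
.##...##
.##...##

Derivation:
Simulating step by step:
Generation 0 (given above): 20 live cells
Generation 1: 26 live cells
..###.#.
#..##.##
.####...
....####
.######.
.#.##...
Generation 2: 15 live cells
##....#.
#.....##
.##.....
#......#
##.....#
.#....#.
Generation 3: 13 live cells
.#...##.
..#...#.
.#....#.
..#....#
.#....#.
..#...#.
Generation 4: 26 live cells
(generation 4 grid is the final answer)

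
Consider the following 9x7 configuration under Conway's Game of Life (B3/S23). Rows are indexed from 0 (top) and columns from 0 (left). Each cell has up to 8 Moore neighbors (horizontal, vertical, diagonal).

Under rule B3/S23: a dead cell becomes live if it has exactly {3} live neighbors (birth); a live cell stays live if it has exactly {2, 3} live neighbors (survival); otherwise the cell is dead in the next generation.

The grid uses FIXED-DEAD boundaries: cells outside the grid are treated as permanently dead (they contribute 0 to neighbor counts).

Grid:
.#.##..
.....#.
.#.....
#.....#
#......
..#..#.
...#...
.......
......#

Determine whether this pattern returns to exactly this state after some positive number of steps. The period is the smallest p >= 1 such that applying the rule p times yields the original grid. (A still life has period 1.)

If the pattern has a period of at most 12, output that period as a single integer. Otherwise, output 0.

Simulating and comparing each generation to the original:
Gen 0 (original, given above): 12 live cells
Gen 1: 6 live cells, differs from original
Gen 2: 7 live cells, differs from original
Gen 3: 7 live cells, differs from original
Gen 4: 5 live cells, differs from original
Gen 5: 8 live cells, differs from original
Gen 6: 6 live cells, differs from original
Gen 7: 5 live cells, differs from original
Gen 8: 7 live cells, differs from original
Gen 9: 7 live cells, differs from original
Gen 10: 7 live cells, differs from original
Gen 11: 7 live cells, differs from original
Gen 12: 7 live cells, differs from original
No period found within 12 steps.

Answer: 0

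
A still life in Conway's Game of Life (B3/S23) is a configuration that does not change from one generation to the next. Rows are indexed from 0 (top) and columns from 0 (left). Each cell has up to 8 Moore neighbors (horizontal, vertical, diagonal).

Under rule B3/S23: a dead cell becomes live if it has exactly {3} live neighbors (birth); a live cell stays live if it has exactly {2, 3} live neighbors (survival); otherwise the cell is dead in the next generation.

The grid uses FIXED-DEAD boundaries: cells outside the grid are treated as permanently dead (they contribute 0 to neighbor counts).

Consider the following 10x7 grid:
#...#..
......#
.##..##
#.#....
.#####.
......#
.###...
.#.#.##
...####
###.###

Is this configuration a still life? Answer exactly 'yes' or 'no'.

Answer: no

Derivation:
Compute generation 1 and compare to generation 0 (given above):
Generation 1:
.......
.#....#
.##..##
#.....#
.#####.
.....#.
.#.####
.#....#
#......
.##...#
Cell (0,0) differs: gen0=1 vs gen1=0 -> NOT a still life.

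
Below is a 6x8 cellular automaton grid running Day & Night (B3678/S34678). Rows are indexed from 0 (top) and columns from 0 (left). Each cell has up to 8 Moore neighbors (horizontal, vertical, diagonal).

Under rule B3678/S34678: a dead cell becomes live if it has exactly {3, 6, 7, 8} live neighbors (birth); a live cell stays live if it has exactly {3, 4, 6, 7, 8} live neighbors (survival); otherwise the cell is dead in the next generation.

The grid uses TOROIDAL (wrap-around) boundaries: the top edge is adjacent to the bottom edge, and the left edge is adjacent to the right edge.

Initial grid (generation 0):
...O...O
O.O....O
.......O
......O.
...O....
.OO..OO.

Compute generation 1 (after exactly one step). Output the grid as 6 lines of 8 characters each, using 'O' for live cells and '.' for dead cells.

Answer: .......O
O.....OO
O.....OO
........
..O..OO.
..OOO...

Derivation:
Simulating step by step:
Generation 0 (given above): 12 live cells
Generation 1: 13 live cells
(generation 1 grid is the final answer)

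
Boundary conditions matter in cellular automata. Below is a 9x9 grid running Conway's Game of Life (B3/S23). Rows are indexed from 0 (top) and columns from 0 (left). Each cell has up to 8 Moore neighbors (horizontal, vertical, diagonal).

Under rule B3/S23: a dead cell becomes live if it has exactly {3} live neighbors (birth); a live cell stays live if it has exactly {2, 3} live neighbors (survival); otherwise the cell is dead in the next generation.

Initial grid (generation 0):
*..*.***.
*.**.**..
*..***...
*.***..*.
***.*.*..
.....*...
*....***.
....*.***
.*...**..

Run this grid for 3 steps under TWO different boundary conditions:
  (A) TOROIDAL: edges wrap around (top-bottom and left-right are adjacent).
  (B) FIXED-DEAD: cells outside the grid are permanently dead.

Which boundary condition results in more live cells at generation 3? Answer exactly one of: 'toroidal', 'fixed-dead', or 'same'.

Answer: toroidal

Derivation:
Under TOROIDAL boundary, generation 3:
**....**.
**.......
**....*..
......*.*
**..****.
..*....**
.*.*****.
*...*.***
.*.....*.
Population = 33

Under FIXED-DEAD boundary, generation 3:
.*.*.....
*..*.....
*........
**....*..
**..****.
..*......
...*.*.**
...*...**
.........
Population = 22

Comparison: toroidal=33, fixed-dead=22 -> toroidal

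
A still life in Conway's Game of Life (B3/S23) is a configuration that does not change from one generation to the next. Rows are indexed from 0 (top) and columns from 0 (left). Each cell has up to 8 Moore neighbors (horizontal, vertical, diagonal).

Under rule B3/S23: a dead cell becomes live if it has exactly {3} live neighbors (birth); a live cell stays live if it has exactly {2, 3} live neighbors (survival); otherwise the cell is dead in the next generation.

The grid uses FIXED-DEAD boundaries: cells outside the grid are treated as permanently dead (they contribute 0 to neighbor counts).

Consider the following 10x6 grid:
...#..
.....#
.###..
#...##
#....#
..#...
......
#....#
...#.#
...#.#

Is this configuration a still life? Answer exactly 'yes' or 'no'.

Answer: no

Derivation:
Compute generation 1 and compare to generation 0 (given above):
Generation 1:
......
...##.
.###.#
#.####
.#..##
......
......
....#.
.....#
......
Cell (0,3) differs: gen0=1 vs gen1=0 -> NOT a still life.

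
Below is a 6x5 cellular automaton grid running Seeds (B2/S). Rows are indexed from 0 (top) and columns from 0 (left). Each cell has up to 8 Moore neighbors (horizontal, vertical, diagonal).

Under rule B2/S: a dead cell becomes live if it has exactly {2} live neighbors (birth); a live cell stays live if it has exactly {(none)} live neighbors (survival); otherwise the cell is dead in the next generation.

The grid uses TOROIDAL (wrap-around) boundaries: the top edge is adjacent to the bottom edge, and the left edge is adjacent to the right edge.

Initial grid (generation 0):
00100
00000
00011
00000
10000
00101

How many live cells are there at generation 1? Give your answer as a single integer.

Answer: 9

Derivation:
Simulating step by step:
Generation 0 (given above): 6 live cells
Generation 1: 9 live cells
01000
00101
00000
10010
01011
10000
Population at generation 1: 9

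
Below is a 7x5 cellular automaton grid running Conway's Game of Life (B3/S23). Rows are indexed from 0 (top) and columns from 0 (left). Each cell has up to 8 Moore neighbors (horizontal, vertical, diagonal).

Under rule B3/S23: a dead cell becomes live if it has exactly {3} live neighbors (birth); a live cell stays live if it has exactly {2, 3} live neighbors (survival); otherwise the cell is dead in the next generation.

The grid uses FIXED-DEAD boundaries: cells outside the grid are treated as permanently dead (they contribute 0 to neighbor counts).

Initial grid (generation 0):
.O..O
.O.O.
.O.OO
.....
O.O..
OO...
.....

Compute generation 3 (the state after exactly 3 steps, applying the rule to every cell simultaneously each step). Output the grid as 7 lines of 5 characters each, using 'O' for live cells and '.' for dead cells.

Simulating step by step:
Generation 0 (given above): 11 live cells
Generation 1: 12 live cells
..O..
OO.O.
...OO
.OOO.
O....
OO...
.....
Generation 2: 14 live cells
.OO..
.O.OO
O...O
.OOOO
O....
OO...
.....
Generation 3: 17 live cells
(generation 3 grid is the final answer)

Answer: .OOO.
OO.OO
O....
OOOOO
O..O.
OO...
.....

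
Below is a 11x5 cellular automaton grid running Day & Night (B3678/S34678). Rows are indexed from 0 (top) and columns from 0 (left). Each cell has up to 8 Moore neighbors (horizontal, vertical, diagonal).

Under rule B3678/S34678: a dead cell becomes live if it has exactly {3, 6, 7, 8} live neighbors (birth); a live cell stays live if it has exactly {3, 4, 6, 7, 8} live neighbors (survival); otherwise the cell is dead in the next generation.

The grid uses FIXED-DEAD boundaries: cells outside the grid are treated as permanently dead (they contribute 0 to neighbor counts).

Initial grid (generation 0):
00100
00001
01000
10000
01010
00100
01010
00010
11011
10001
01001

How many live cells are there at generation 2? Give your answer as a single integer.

Answer: 9

Derivation:
Simulating step by step:
Generation 0 (given above): 18 live cells
Generation 1: 15 live cells
00000
00000
00000
01100
00100
01110
00000
11010
00111
10101
00000
Generation 2: 9 live cells
00000
00000
00000
00000
00000
00100
10010
00011
10101
01000
00000
Population at generation 2: 9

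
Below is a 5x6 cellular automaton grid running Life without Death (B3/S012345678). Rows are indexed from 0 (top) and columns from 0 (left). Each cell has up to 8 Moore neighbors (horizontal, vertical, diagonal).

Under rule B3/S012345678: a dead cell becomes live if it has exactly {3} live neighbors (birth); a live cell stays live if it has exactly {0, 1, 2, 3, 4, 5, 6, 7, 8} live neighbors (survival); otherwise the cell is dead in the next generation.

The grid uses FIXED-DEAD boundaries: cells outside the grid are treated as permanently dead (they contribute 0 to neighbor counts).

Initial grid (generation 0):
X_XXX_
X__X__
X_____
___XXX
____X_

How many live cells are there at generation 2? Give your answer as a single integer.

Answer: 20

Derivation:
Simulating step by step:
Generation 0 (given above): 11 live cells
Generation 1: 17 live cells
XXXXX_
X_XXX_
X__X__
___XXX
___XXX
Generation 2: 20 live cells
XXXXX_
X_XXX_
XX_X_X
__XXXX
___XXX
Population at generation 2: 20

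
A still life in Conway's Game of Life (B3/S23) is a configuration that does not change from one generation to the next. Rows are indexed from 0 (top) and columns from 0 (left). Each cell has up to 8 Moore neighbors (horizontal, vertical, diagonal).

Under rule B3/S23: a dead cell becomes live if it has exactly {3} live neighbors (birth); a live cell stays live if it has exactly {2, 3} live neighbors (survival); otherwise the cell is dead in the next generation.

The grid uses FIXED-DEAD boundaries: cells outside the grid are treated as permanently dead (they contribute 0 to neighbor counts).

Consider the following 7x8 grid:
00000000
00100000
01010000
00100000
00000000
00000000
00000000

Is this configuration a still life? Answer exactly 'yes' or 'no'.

Compute generation 1 and compare to generation 0 (given above):
Generation 1:
00000000
00100000
01010000
00100000
00000000
00000000
00000000
The grids are IDENTICAL -> still life.

Answer: yes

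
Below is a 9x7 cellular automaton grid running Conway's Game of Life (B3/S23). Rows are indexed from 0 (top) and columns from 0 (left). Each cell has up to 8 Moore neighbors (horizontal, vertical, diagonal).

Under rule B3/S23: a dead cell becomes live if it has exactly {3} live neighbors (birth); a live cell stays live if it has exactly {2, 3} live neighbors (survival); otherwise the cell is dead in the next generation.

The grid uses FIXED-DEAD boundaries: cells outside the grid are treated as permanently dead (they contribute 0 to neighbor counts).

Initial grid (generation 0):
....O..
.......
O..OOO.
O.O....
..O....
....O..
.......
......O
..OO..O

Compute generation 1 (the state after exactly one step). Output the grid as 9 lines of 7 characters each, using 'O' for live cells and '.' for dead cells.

Answer: .......
...O.O.
.O.OO..
..O.O..
.O.O...
.......
.......
.......
.......

Derivation:
Simulating step by step:
Generation 0 (given above): 13 live cells
Generation 1: 9 live cells
(generation 1 grid is the final answer)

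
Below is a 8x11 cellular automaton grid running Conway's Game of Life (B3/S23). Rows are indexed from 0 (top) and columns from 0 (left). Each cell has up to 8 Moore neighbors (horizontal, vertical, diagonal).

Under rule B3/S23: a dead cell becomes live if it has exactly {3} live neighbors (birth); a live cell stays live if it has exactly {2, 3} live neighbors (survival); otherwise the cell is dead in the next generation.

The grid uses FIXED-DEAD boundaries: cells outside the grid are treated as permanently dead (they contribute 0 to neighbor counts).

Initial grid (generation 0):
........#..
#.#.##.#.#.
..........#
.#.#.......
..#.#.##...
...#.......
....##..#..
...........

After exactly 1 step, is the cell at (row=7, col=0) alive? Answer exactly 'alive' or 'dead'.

Answer: dead

Derivation:
Simulating step by step:
Generation 0 (given above): 18 live cells
Generation 1: 15 live cells
........#..
........##.
.####......
..##.......
..#.#......
...#..##...
....#......
...........

Cell (7,0) at generation 1: 0 -> dead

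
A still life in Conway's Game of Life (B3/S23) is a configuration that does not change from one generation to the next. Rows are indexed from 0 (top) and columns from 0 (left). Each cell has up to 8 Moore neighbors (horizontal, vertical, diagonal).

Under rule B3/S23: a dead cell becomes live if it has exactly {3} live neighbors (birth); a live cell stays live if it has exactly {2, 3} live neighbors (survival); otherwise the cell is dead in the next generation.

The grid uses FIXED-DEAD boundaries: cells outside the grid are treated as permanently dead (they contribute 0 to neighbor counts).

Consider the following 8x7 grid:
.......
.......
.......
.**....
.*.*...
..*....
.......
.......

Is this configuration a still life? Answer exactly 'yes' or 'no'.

Answer: yes

Derivation:
Compute generation 1 and compare to generation 0 (given above):
Generation 1:
.......
.......
.......
.**....
.*.*...
..*....
.......
.......
The grids are IDENTICAL -> still life.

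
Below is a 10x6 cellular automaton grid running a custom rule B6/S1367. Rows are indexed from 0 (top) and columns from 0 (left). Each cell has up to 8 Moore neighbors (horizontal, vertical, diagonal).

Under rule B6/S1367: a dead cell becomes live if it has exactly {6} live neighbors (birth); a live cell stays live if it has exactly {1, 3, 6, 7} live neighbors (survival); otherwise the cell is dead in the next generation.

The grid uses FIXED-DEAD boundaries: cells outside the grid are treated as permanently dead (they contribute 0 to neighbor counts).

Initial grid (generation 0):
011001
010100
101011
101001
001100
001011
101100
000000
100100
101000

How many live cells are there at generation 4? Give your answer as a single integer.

Answer: 4

Derivation:
Simulating step by step:
Generation 0 (given above): 24 live cells
Generation 1: 15 live cells
001000
000100
001010
101000
001000
000111
000100
000000
100100
101000
Generation 2: 10 live cells
001000
000100
000010
000000
000000
000111
000000
000000
100100
101000
Generation 3: 8 live cells
001000
000000
000010
000000
000000
000101
000000
000000
100100
101000
Generation 4: 4 live cells
000000
000000
000000
000000
000000
000000
000000
000000
100100
101000
Population at generation 4: 4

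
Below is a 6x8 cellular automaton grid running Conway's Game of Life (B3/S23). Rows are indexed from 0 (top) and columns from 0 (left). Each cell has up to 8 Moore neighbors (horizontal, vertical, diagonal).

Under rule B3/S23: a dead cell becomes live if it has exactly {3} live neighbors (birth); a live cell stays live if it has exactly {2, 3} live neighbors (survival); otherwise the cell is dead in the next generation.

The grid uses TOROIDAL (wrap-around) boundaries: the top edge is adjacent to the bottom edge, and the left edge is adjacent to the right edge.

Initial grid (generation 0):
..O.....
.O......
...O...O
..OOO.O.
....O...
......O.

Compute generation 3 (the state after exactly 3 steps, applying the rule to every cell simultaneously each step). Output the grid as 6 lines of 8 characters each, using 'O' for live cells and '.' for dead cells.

Answer: ........
...OO...
...OOO..
......O.
....OO..
....O...

Derivation:
Simulating step by step:
Generation 0 (given above): 10 live cells
Generation 1: 7 live cells
........
..O.....
...OO...
..O.OO..
....O...
........
Generation 2: 8 live cells
........
...O....
..O.OO..
.....O..
...OOO..
........
Generation 3: 9 live cells
(generation 3 grid is the final answer)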